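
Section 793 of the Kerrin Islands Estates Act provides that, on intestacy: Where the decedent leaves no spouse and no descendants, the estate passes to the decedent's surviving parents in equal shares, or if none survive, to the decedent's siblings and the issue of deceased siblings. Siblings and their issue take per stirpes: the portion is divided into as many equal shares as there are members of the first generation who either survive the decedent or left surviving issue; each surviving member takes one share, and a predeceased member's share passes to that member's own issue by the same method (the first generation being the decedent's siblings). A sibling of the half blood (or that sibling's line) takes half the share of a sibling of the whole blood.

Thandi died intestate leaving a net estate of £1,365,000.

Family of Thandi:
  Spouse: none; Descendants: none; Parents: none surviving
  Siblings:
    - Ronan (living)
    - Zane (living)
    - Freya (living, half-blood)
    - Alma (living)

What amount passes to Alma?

The entire £1,365,000 passes to the siblings and their issue.
Counting each half-blood sibling's line as half a unit, there are 7/2 units in £1,365,000, so one unit is £390,000. Whole-blood lines (Ronan, Zane, and Alma) take £390,000 each; half-blood lines (Freya) take £195,000 each.

Alma receives £390,000.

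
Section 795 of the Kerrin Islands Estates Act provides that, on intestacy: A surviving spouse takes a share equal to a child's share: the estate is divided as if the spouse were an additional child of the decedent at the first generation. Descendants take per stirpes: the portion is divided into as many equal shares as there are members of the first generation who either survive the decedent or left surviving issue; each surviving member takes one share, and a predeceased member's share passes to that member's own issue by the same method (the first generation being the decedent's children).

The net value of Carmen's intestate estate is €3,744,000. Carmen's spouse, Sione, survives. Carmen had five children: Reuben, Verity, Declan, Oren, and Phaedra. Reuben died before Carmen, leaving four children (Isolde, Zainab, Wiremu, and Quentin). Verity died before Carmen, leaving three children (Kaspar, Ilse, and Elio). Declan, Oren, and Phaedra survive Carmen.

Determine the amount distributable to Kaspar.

The spouse counts as an additional share at the children's level, so there are 6 primary shares of €624,000. Sione takes one such share (€624,000).
The children's combined portion (€3,120,000) is divided into 5 shares of €624,000: Declan, Oren, and Phaedra each take €624,000; Reuben's €624,000 share passes to Reuben's issue; Verity's €624,000 share passes to Verity's issue.
Reuben's share (€624,000) is divided into 4 shares of €156,000: Isolde, Zainab, Wiremu, and Quentin each take €156,000.
Verity's share (€624,000) is divided into 3 shares of €208,000: Kaspar, Ilse, and Elio each take €208,000.

Kaspar receives €208,000.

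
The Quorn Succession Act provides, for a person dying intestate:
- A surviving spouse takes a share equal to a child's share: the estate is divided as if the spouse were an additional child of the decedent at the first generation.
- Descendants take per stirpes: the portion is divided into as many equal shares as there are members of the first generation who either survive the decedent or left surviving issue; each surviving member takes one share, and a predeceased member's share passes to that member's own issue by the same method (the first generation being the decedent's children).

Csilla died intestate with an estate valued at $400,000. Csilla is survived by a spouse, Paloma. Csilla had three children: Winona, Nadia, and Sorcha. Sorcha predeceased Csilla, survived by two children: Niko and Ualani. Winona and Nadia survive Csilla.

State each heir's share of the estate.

The spouse counts as an additional share at the children's level, so there are 4 primary shares of $100,000. Paloma takes one such share ($100,000).
The children's combined portion ($300,000) is divided into 3 shares of $100,000: Winona and Nadia each take $100,000; Sorcha's $100,000 share passes to Sorcha's issue.
Sorcha's share ($100,000) is divided into 2 shares of $50,000: Niko and Ualani each take $50,000.

Paloma: $100,000; Winona: $100,000; Nadia: $100,000; Niko: $50,000; Ualani: $50,000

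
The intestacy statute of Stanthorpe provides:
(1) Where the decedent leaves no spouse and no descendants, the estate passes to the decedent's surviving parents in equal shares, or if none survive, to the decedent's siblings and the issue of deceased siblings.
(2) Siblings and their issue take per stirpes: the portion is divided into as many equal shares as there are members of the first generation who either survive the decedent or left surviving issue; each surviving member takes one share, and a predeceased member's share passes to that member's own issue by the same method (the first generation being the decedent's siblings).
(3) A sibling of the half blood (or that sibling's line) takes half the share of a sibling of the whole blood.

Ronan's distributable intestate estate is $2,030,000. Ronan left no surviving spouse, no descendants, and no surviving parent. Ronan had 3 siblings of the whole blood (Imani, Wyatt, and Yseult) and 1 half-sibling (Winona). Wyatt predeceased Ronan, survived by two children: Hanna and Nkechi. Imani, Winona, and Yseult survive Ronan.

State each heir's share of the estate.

The entire $2,030,000 passes to the siblings and their issue.
Counting each half-blood sibling's line as half a unit, there are 7/2 units in $2,030,000, so one unit is $580,000. Whole-blood lines (Imani, Wyatt, and Yseult) take $580,000 each; half-blood lines (Winona) take $290,000 each.
Wyatt's share ($580,000) is divided into 2 shares of $290,000: Hanna and Nkechi each take $290,000.

Imani: $580,000; Winona: $290,000; Hanna: $290,000; Nkechi: $290,000; Yseult: $580,000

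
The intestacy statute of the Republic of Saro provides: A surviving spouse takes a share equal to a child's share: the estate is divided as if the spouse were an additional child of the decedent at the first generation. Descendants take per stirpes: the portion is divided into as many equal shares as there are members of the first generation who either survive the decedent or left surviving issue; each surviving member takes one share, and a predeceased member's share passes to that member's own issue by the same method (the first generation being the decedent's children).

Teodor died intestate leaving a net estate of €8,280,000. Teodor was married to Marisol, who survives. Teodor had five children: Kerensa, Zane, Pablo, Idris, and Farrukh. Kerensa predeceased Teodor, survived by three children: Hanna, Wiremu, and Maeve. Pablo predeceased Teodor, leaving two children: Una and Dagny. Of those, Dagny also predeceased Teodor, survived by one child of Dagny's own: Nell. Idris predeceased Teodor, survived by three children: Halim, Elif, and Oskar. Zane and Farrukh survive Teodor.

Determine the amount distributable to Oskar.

Oskar receives €460,000.

The spouse counts as an additional share at the children's level, so there are 6 primary shares of €1,380,000. Marisol takes one such share (€1,380,000).
The children's combined portion (€6,900,000) is divided into 5 shares of €1,380,000: Zane and Farrukh each take €1,380,000; Kerensa's €1,380,000 share passes to Kerensa's issue; Pablo's €1,380,000 share passes to Pablo's issue; Idris's €1,380,000 share passes to Idris's issue.
Kerensa's share (€1,380,000) is divided into 3 shares of €460,000: Hanna, Wiremu, and Maeve each take €460,000.
Pablo's share (€1,380,000) is divided into 2 shares of €690,000: Una takes €690,000; Dagny's €690,000 share passes to Dagny's issue.
Dagny's share (€690,000) passes entirely to Nell.
Idris's share (€1,380,000) is divided into 3 shares of €460,000: Halim, Elif, and Oskar each take €460,000.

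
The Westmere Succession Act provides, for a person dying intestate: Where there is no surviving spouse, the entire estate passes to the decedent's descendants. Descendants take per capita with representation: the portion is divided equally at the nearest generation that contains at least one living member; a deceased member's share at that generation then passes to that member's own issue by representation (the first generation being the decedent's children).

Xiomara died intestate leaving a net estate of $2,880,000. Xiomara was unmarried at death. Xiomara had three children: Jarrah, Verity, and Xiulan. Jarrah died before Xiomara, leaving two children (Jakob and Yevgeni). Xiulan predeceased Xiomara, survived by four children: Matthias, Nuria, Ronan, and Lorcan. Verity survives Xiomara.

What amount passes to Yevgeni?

Yevgeni receives $480,000.

The entire $2,880,000 passes to the descendants.
That amount ($2,880,000) is divided into 3 shares of $960,000: Verity takes $960,000; Jarrah's $960,000 share passes to Jarrah's issue; Xiulan's $960,000 share passes to Xiulan's issue.
Jarrah's share ($960,000) is divided into 2 shares of $480,000: Jakob and Yevgeni each take $480,000.
Xiulan's share ($960,000) is divided into 4 shares of $240,000: Matthias, Nuria, Ronan, and Lorcan each take $240,000.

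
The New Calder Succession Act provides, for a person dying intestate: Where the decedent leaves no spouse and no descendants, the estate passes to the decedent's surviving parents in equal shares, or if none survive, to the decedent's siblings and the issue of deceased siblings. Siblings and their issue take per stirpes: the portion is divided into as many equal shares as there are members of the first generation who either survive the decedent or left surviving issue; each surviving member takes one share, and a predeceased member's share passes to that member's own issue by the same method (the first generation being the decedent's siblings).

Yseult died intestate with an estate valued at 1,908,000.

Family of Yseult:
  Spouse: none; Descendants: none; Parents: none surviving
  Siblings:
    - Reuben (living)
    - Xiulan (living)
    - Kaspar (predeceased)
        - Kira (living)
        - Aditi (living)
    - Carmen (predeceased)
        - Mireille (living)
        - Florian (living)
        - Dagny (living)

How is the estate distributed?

Reuben: 477,000; Xiulan: 477,000; Kira: 238,500; Aditi: 238,500; Mireille: 159,000; Florian: 159,000; Dagny: 159,000

The entire 1,908,000 passes to the siblings and their issue.
That amount (1,908,000) is divided into 4 shares of 477,000: Reuben and Xiulan each take 477,000; Kaspar's 477,000 share passes to Kaspar's issue; Carmen's 477,000 share passes to Carmen's issue.
Kaspar's share (477,000) is divided into 2 shares of 238,500: Kira and Aditi each take 238,500.
Carmen's share (477,000) is divided into 3 shares of 159,000: Mireille, Florian, and Dagny each take 159,000.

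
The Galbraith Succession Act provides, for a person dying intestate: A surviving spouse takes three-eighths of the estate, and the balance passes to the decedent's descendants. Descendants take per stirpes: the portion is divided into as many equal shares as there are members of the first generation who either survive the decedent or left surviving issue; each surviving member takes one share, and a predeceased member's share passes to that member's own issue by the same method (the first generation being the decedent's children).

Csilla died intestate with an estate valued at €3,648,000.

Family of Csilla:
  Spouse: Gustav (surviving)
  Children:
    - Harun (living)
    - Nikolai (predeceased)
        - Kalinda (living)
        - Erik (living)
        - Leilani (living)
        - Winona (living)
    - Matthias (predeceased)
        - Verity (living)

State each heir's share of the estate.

Gustav: €1,368,000; Harun: €760,000; Kalinda: €190,000; Erik: €190,000; Leilani: €190,000; Winona: €190,000; Verity: €760,000

Gustav takes three-eighths of €3,648,000 = €1,368,000. The remaining €2,280,000 passes to the descendants.
The descendants' portion (€2,280,000) is divided into 3 shares of €760,000: Harun takes €760,000; Nikolai's €760,000 share passes to Nikolai's issue; Matthias's €760,000 share passes to Matthias's issue.
Nikolai's share (€760,000) is divided into 4 shares of €190,000: Kalinda, Erik, Leilani, and Winona each take €190,000.
Matthias's share (€760,000) passes entirely to Verity.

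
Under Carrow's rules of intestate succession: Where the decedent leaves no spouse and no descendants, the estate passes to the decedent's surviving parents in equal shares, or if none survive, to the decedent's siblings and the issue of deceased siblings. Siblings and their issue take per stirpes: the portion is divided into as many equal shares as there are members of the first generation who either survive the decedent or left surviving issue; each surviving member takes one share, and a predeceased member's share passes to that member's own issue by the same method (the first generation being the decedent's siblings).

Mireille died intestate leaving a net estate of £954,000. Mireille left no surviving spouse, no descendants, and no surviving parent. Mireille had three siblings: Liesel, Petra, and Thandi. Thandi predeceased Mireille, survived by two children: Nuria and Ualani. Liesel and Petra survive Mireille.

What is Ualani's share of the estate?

Ualani receives £159,000.

The entire £954,000 passes to the siblings and their issue.
That amount (£954,000) is divided into 3 shares of £318,000: Liesel and Petra each take £318,000; Thandi's £318,000 share passes to Thandi's issue.
Thandi's share (£318,000) is divided into 2 shares of £159,000: Nuria and Ualani each take £159,000.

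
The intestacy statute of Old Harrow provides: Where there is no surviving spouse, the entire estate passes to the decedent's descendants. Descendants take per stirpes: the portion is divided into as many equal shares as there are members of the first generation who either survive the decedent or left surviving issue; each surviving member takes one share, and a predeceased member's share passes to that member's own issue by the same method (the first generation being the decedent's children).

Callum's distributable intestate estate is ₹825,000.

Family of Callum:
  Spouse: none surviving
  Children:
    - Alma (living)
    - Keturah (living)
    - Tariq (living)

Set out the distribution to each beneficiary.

Alma: ₹275,000; Keturah: ₹275,000; Tariq: ₹275,000

The entire ₹825,000 passes to the descendants.
That amount (₹825,000) is divided into 3 shares of ₹275,000: Alma, Keturah, and Tariq each take ₹275,000.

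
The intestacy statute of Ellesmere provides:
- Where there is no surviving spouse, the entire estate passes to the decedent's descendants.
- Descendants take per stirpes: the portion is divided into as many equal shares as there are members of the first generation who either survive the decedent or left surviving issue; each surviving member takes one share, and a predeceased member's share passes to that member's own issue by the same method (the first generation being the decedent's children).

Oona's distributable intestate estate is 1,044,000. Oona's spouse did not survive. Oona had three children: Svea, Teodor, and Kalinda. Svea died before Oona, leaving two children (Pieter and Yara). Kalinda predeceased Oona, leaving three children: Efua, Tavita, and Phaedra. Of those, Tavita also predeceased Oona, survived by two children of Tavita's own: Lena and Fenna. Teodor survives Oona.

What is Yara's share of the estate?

Yara receives 174,000.

The entire 1,044,000 passes to the descendants.
That amount (1,044,000) is divided into 3 shares of 348,000: Teodor takes 348,000; Svea's 348,000 share passes to Svea's issue; Kalinda's 348,000 share passes to Kalinda's issue.
Svea's share (348,000) is divided into 2 shares of 174,000: Pieter and Yara each take 174,000.
Kalinda's share (348,000) is divided into 3 shares of 116,000: Efua and Phaedra each take 116,000; Tavita's 116,000 share passes to Tavita's issue.
Tavita's share (116,000) is divided into 2 shares of 58,000: Lena and Fenna each take 58,000.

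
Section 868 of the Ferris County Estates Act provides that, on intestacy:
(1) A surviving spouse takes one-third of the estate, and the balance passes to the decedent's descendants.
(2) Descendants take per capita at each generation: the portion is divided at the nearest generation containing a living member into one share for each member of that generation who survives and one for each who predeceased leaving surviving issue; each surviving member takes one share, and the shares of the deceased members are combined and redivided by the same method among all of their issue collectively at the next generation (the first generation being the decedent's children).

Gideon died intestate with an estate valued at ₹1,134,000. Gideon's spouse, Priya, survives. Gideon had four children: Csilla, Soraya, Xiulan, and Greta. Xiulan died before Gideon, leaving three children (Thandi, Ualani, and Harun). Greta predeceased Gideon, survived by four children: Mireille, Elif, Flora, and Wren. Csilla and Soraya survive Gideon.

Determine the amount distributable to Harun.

Priya takes one-third of ₹1,134,000 = ₹378,000. The remaining ₹756,000 passes to the descendants.
The descendants' portion (₹756,000) is divided at the children's generation into 4 shares of ₹189,000. Csilla and Soraya each take ₹189,000. The 2 shares of the deceased (Xiulan and Greta) are combined into a pool of ₹378,000.
That pool (₹378,000) is divided at the grandchildren's generation equally among Thandi, Ualani, Harun, Mireille, Elif, Flora, and Wren: ₹54,000 each.

Harun receives ₹54,000.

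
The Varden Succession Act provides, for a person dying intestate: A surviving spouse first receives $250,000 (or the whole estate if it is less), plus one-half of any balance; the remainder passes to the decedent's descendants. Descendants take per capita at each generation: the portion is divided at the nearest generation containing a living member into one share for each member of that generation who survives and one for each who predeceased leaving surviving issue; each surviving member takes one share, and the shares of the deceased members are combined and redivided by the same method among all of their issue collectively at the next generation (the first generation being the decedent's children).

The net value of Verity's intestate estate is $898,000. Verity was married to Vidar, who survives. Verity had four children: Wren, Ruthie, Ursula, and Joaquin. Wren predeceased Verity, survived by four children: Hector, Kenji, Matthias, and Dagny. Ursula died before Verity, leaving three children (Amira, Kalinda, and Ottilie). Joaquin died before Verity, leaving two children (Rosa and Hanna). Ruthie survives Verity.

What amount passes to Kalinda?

Kalinda receives $27,000.

Vidar first takes $250,000, leaving a balance of $648,000. Vidar then takes one-half of the balance ($324,000), for a total of $574,000. The remaining $324,000 passes to the descendants.
The descendants' portion ($324,000) is divided at the children's generation into 4 shares of $81,000. Ruthie takes $81,000. The 3 shares of the deceased (Wren, Ursula, and Joaquin) are combined into a pool of $243,000.
That pool ($243,000) is divided at the grandchildren's generation equally among Hector, Kenji, Matthias, Dagny, Amira, Kalinda, Ottilie, Rosa, and Hanna: $27,000 each.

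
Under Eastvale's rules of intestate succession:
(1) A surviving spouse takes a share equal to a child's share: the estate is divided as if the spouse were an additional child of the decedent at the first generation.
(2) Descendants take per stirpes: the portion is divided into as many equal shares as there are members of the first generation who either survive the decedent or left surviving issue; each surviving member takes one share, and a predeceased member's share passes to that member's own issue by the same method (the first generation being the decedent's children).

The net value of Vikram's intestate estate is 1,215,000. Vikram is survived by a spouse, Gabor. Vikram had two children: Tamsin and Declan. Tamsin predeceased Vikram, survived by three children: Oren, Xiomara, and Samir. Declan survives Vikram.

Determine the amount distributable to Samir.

The spouse counts as an additional share at the children's level, so there are 3 primary shares of 405,000. Gabor takes one such share (405,000).
The children's combined portion (810,000) is divided into 2 shares of 405,000: Declan takes 405,000; Tamsin's 405,000 share passes to Tamsin's issue.
Tamsin's share (405,000) is divided into 3 shares of 135,000: Oren, Xiomara, and Samir each take 135,000.

Samir receives 135,000.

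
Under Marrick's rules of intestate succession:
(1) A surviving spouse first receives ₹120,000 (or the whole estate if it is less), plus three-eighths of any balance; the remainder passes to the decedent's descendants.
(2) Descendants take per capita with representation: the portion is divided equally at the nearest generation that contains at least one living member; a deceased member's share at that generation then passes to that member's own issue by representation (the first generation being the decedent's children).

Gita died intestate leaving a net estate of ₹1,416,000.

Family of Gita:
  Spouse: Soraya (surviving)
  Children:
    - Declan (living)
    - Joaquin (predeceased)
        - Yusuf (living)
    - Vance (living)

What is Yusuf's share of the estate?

Yusuf receives ₹270,000.

Soraya first takes ₹120,000, leaving a balance of ₹1,296,000. Soraya then takes three-eighths of the balance (₹486,000), for a total of ₹606,000. The remaining ₹810,000 passes to the descendants.
The descendants' portion (₹810,000) is divided into 3 shares of ₹270,000: Declan and Vance each take ₹270,000; Joaquin's ₹270,000 share passes to Joaquin's issue.
Joaquin's share (₹270,000) passes entirely to Yusuf.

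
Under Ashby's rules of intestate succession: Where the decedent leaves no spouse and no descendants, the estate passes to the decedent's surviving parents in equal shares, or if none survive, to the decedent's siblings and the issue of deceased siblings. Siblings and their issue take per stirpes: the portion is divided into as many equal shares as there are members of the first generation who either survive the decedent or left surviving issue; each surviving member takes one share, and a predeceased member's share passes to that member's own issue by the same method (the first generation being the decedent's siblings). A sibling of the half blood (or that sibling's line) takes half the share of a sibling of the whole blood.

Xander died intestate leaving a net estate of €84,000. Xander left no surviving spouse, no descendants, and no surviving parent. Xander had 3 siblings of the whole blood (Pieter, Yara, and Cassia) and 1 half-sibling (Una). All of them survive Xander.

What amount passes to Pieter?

Pieter receives €24,000.

The entire €84,000 passes to the siblings and their issue.
Counting each half-blood sibling's line as half a unit, there are 7/2 units in €84,000, so one unit is €24,000. Whole-blood lines (Pieter, Yara, and Cassia) take €24,000 each; half-blood lines (Una) take €12,000 each.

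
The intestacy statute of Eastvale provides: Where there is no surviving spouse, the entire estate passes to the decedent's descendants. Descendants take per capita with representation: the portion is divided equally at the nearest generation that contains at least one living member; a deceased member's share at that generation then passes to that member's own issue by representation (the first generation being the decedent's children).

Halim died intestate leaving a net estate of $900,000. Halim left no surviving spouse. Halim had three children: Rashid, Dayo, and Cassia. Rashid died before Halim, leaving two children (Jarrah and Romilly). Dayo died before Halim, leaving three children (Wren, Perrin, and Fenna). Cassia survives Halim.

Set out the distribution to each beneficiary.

The entire $900,000 passes to the descendants.
That amount ($900,000) is divided into 3 shares of $300,000: Cassia takes $300,000; Rashid's $300,000 share passes to Rashid's issue; Dayo's $300,000 share passes to Dayo's issue.
Rashid's share ($300,000) is divided into 2 shares of $150,000: Jarrah and Romilly each take $150,000.
Dayo's share ($300,000) is divided into 3 shares of $100,000: Wren, Perrin, and Fenna each take $100,000.

Jarrah: $150,000; Romilly: $150,000; Wren: $100,000; Perrin: $100,000; Fenna: $100,000; Cassia: $300,000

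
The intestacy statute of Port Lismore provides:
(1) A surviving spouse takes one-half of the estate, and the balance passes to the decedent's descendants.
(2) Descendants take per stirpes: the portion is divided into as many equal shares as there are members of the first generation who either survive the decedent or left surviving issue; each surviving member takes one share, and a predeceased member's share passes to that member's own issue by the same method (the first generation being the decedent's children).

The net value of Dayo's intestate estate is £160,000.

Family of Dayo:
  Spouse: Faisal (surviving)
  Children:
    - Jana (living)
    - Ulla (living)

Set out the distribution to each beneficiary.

Faisal takes one-half of £160,000 = £80,000. The remaining £80,000 passes to the descendants.
The descendants' portion (£80,000) is divided into 2 shares of £40,000: Jana and Ulla each take £40,000.

Faisal: £80,000; Jana: £40,000; Ulla: £40,000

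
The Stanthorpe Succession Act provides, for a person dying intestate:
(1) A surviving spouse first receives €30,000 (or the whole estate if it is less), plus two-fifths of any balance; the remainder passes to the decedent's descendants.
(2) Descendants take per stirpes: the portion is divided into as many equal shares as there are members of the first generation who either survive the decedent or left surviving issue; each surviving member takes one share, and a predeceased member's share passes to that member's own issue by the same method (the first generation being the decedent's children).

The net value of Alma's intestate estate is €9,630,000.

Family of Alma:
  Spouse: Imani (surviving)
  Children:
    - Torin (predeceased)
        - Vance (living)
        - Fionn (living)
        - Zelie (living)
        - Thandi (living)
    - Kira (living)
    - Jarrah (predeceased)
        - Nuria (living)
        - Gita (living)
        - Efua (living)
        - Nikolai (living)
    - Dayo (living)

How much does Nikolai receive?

Imani first takes €30,000, leaving a balance of €9,600,000. Imani then takes two-fifths of the balance (€3,840,000), for a total of €3,870,000. The remaining €5,760,000 passes to the descendants.
The descendants' portion (€5,760,000) is divided into 4 shares of €1,440,000: Kira and Dayo each take €1,440,000; Torin's €1,440,000 share passes to Torin's issue; Jarrah's €1,440,000 share passes to Jarrah's issue.
Torin's share (€1,440,000) is divided into 4 shares of €360,000: Vance, Fionn, Zelie, and Thandi each take €360,000.
Jarrah's share (€1,440,000) is divided into 4 shares of €360,000: Nuria, Gita, Efua, and Nikolai each take €360,000.

Nikolai receives €360,000.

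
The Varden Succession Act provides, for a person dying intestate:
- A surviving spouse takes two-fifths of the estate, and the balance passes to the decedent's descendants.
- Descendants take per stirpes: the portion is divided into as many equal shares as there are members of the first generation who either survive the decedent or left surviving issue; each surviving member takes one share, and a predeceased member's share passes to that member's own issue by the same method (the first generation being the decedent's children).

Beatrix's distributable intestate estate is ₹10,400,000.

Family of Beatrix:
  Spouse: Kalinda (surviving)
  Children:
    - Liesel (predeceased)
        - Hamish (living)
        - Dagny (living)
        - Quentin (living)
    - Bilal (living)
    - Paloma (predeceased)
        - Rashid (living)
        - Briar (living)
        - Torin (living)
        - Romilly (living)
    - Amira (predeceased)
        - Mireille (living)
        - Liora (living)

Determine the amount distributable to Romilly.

Romilly receives ₹390,000.

Kalinda takes two-fifths of ₹10,400,000 = ₹4,160,000. The remaining ₹6,240,000 passes to the descendants.
The descendants' portion (₹6,240,000) is divided into 4 shares of ₹1,560,000: Bilal takes ₹1,560,000; Liesel's ₹1,560,000 share passes to Liesel's issue; Paloma's ₹1,560,000 share passes to Paloma's issue; Amira's ₹1,560,000 share passes to Amira's issue.
Liesel's share (₹1,560,000) is divided into 3 shares of ₹520,000: Hamish, Dagny, and Quentin each take ₹520,000.
Paloma's share (₹1,560,000) is divided into 4 shares of ₹390,000: Rashid, Briar, Torin, and Romilly each take ₹390,000.
Amira's share (₹1,560,000) is divided into 2 shares of ₹780,000: Mireille and Liora each take ₹780,000.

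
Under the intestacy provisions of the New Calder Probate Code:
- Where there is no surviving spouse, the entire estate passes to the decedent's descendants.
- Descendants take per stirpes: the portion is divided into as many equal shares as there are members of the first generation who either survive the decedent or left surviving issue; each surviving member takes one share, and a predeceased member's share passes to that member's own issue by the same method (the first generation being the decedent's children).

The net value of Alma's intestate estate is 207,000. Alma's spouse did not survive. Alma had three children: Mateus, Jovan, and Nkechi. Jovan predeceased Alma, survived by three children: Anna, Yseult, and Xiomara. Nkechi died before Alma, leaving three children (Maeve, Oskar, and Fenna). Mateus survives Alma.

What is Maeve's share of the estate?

Maeve receives 23,000.

The entire 207,000 passes to the descendants.
That amount (207,000) is divided into 3 shares of 69,000: Mateus takes 69,000; Jovan's 69,000 share passes to Jovan's issue; Nkechi's 69,000 share passes to Nkechi's issue.
Jovan's share (69,000) is divided into 3 shares of 23,000: Anna, Yseult, and Xiomara each take 23,000.
Nkechi's share (69,000) is divided into 3 shares of 23,000: Maeve, Oskar, and Fenna each take 23,000.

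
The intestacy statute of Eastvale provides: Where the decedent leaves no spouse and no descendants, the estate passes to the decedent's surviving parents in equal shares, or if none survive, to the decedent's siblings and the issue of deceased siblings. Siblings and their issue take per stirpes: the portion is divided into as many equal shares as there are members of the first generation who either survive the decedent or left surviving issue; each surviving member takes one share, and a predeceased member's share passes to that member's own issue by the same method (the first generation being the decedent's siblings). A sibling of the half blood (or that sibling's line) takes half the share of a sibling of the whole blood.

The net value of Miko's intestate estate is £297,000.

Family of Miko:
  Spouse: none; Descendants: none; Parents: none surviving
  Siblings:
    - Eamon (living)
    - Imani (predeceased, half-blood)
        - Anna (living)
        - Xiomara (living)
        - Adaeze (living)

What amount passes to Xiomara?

The entire £297,000 passes to the siblings and their issue.
Counting each half-blood sibling's line as half a unit, there are 3/2 units in £297,000, so one unit is £198,000. Whole-blood lines (Eamon) take £198,000 each; half-blood lines (Imani) take £99,000 each.
Imani's share (£99,000) is divided into 3 shares of £33,000: Anna, Xiomara, and Adaeze each take £33,000.

Xiomara receives £33,000.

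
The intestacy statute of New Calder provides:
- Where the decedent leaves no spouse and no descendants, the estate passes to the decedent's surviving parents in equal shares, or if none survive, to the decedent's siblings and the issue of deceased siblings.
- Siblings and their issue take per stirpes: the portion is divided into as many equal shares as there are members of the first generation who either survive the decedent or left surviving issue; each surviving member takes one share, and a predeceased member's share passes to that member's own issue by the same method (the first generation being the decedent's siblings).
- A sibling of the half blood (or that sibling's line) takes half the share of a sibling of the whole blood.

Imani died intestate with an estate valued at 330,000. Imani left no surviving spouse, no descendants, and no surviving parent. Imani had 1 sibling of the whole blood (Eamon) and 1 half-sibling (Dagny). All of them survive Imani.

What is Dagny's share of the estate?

Dagny receives 110,000.

The entire 330,000 passes to the siblings and their issue.
Counting each half-blood sibling's line as half a unit, there are 3/2 units in 330,000, so one unit is 220,000. Whole-blood lines (Eamon) take 220,000 each; half-blood lines (Dagny) take 110,000 each.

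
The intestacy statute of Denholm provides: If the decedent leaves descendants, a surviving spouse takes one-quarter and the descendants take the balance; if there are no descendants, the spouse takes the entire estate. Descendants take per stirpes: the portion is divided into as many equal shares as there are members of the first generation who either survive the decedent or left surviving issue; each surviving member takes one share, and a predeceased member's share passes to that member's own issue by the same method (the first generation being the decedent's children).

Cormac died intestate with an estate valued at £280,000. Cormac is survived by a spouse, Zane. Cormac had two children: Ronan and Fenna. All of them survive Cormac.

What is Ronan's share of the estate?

Zane takes one-quarter of £280,000 = £70,000. The remaining £210,000 passes to the descendants.
The descendants' portion (£210,000) is divided into 2 shares of £105,000: Ronan and Fenna each take £105,000.

Ronan receives £105,000.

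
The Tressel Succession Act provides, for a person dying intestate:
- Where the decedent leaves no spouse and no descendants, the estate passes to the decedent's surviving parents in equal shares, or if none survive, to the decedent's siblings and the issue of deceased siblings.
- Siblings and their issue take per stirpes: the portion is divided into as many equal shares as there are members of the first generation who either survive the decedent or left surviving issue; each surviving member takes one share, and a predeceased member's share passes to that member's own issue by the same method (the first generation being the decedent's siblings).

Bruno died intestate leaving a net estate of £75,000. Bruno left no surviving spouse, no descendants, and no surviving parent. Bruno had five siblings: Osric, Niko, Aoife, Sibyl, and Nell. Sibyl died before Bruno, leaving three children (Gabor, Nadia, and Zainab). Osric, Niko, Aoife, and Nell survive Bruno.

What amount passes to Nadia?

The entire £75,000 passes to the siblings and their issue.
That amount (£75,000) is divided into 5 shares of £15,000: Osric, Niko, Aoife, and Nell each take £15,000; Sibyl's £15,000 share passes to Sibyl's issue.
Sibyl's share (£15,000) is divided into 3 shares of £5,000: Gabor, Nadia, and Zainab each take £5,000.

Nadia receives £5,000.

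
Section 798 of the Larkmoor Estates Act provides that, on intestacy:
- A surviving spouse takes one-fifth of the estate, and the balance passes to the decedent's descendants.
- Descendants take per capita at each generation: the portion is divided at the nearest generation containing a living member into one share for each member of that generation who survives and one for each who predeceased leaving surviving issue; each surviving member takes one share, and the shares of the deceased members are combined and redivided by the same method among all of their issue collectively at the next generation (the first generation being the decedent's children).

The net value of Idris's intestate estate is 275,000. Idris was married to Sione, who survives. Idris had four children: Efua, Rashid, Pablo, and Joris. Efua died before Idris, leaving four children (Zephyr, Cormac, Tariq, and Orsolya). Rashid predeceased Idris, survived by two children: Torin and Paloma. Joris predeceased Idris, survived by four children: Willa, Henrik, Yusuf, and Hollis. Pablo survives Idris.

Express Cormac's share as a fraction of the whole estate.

Cormac receives 3/50 of the estate.

Sione takes one-fifth of 275,000 = 55,000. The remaining 220,000 passes to the descendants.
The descendants' portion (220,000) is divided at the children's generation into 4 shares of 55,000. Pablo takes 55,000. The 3 shares of the deceased (Efua, Rashid, and Joris) are combined into a pool of 165,000.
That pool (165,000) is divided at the grandchildren's generation equally among Zephyr, Cormac, Tariq, Orsolya, Torin, Paloma, Willa, Henrik, Yusuf, and Hollis: 16,500 each.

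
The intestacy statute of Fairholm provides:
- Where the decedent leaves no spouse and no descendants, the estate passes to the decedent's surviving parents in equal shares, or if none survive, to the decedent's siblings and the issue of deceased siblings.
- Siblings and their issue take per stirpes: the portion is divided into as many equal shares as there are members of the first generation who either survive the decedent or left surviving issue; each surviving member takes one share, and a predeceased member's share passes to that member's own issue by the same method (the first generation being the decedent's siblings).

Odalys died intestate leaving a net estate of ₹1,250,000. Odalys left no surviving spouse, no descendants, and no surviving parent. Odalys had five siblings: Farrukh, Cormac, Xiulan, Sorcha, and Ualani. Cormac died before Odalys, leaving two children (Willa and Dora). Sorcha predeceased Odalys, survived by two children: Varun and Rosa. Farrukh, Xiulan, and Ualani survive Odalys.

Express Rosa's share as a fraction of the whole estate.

The entire ₹1,250,000 passes to the siblings and their issue.
That amount (₹1,250,000) is divided into 5 shares of ₹250,000: Farrukh, Xiulan, and Ualani each take ₹250,000; Cormac's ₹250,000 share passes to Cormac's issue; Sorcha's ₹250,000 share passes to Sorcha's issue.
Cormac's share (₹250,000) is divided into 2 shares of ₹125,000: Willa and Dora each take ₹125,000.
Sorcha's share (₹250,000) is divided into 2 shares of ₹125,000: Varun and Rosa each take ₹125,000.

Rosa receives 1/10 of the estate.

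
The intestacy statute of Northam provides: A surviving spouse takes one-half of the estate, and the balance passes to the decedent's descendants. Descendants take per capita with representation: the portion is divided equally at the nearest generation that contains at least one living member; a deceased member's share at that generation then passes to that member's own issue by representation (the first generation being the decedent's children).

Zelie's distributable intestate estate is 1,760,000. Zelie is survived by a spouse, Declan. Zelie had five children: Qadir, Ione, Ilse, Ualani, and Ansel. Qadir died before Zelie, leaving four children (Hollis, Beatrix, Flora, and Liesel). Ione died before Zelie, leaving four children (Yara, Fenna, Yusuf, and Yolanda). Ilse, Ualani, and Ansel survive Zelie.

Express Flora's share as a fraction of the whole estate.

Declan takes one-half of 1,760,000 = 880,000. The remaining 880,000 passes to the descendants.
The descendants' portion (880,000) is divided into 5 shares of 176,000: Ilse, Ualani, and Ansel each take 176,000; Qadir's 176,000 share passes to Qadir's issue; Ione's 176,000 share passes to Ione's issue.
Qadir's share (176,000) is divided into 4 shares of 44,000: Hollis, Beatrix, Flora, and Liesel each take 44,000.
Ione's share (176,000) is divided into 4 shares of 44,000: Yara, Fenna, Yusuf, and Yolanda each take 44,000.

Flora receives 1/40 of the estate.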